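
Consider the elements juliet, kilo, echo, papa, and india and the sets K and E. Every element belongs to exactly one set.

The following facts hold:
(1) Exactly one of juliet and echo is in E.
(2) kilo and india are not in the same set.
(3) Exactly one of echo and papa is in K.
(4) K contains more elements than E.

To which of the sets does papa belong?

papa: K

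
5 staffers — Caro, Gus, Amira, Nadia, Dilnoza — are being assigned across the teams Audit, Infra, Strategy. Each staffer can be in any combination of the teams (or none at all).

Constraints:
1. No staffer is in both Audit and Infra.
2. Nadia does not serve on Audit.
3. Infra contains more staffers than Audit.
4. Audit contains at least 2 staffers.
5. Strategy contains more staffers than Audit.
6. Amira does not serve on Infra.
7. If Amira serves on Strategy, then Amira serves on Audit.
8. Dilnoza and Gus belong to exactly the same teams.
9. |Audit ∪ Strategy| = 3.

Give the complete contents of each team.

Audit = {Amira, Caro}; Infra = {Dilnoza, Gus, Nadia}; Strategy = {Amira, Caro, Nadia}

From (2): Nadia ∉ Audit.
From (6): Amira ∉ Infra.
Suppose Caro ∉ Audit: no assignment then satisfies all the clues, so Caro ∈ Audit.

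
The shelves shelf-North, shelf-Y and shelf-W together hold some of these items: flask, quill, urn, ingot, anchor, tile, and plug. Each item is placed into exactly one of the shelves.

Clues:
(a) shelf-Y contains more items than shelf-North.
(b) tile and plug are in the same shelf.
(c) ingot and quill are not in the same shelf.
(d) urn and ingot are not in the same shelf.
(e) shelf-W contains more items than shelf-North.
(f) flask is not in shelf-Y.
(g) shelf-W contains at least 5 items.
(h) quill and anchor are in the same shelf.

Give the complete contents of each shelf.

shelf-North = {}; shelf-Y = {ingot}; shelf-W = {anchor, flask, plug, quill, tile, urn}

From (f): flask ∉ shelf-Y.
Suppose flask ∈ shelf-North: no assignment then satisfies all the clues, so flask ∉ shelf-North.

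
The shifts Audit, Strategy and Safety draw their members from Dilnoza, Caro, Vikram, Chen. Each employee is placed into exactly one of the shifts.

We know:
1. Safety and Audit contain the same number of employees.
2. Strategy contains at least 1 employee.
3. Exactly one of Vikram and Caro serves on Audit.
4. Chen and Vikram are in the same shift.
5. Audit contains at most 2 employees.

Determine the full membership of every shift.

Audit = {Caro}; Strategy = {Chen, Vikram}; Safety = {Dilnoza}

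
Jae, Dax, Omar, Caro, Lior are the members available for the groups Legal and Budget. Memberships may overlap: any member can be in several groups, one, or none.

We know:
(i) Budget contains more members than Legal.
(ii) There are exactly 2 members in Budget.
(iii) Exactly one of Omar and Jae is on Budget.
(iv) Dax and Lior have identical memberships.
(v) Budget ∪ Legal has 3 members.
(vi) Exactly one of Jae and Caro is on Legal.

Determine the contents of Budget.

Budget = {Caro, Omar}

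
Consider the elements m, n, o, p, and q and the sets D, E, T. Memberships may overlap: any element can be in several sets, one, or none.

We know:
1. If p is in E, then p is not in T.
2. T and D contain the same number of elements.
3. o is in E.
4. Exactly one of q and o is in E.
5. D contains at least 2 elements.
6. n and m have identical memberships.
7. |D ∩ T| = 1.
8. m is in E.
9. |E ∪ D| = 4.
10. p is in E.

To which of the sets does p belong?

From (3): o ∈ E.
From (8): m ∈ E.
From (10): p ∈ E.
(1): p ∉ T.
(4) (exactly one): q ∉ E.
(6): n matches m: n ∈ E.
Suppose p ∉ D: no assignment then satisfies all the clues, so p ∈ D.

p: D, E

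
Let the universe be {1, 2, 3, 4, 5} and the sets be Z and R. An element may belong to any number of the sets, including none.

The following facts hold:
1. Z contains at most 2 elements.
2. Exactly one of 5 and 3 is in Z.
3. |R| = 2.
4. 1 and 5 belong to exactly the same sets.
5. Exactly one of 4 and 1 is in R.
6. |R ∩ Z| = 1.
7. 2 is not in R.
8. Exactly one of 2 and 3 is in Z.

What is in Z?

Z = {3}

From (7): 2 ∉ R.
Suppose 1 ∈ Z: no assignment then satisfies all the clues, so 1 ∉ Z.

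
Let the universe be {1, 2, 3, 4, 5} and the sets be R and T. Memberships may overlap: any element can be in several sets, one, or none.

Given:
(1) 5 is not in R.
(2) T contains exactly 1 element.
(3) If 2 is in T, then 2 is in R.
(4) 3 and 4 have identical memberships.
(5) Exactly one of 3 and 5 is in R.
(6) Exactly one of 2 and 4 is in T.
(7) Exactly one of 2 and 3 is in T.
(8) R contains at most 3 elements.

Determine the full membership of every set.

R = {2, 3, 4}; T = {2}

From (1): 5 ∉ R.
(5) (exactly one): 3 ∈ R.
(4): 4 matches 3: 4 ∈ R.
Suppose 1 ∈ R: no assignment then satisfies all the clues, so 1 ∉ R.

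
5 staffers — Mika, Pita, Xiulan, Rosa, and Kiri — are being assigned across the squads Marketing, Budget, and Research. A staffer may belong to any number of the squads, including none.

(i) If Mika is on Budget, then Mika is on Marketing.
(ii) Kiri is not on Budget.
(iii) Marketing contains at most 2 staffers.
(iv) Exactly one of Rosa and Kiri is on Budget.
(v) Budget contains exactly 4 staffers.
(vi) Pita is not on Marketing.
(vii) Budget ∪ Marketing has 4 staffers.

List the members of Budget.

Budget = {Mika, Pita, Rosa, Xiulan}

From (ii): Kiri ∉ Budget.
From (vi): Pita ∉ Marketing.
(iv) (exactly one): Rosa ∈ Budget.
(v): only 4 candidates remain for Budget, so all are in.
(i): Mika ∈ Marketing.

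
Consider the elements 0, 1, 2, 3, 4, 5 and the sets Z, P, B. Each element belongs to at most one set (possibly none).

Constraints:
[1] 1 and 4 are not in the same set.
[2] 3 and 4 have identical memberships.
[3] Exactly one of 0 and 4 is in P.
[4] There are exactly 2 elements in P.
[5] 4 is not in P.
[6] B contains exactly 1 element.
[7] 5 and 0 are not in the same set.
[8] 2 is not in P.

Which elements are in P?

P = {0, 1}

From (5): 4 ∉ P.
From (8): 2 ∉ P.
(2): 3 matches 4: 3 ∉ P.
(3) (exactly one): 0 ∈ P.
(7): 5 ∉ P.
(4): only 2 candidates remain for P, so all are in.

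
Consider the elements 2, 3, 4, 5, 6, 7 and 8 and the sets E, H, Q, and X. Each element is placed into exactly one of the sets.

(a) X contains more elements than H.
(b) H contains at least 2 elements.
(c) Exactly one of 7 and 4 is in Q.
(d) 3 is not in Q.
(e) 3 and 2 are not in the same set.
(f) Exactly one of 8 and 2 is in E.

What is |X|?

3

From (d): 3 ∉ Q.
Suppose 2 ∈ Q: no assignment then satisfies all the clues, so 2 ∉ Q.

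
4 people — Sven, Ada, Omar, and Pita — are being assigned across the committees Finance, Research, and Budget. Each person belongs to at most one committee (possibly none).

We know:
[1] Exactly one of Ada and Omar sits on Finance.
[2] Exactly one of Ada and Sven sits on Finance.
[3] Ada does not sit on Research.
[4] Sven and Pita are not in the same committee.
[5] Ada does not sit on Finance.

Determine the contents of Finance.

Finance = {Omar, Sven}

From (3): Ada ∉ Research.
From (5): Ada ∉ Finance.
(1) (exactly one): Omar ∈ Finance.
(2) (exactly one): Sven ∈ Finance.
(4): Pita ∉ Finance.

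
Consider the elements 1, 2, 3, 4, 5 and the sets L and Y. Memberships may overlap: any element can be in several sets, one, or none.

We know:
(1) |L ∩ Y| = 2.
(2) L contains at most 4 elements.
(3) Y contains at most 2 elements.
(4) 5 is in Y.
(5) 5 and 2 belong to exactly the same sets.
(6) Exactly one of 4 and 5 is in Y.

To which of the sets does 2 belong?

2: L, Y

From (4): 5 ∈ Y.
(5): 2 matches 5: 2 ∈ Y.
(6) (exactly one): 4 ∉ Y.
(3): Y already has 2, so the rest are out.
Suppose 2 ∉ L: no assignment then satisfies all the clues, so 2 ∈ L.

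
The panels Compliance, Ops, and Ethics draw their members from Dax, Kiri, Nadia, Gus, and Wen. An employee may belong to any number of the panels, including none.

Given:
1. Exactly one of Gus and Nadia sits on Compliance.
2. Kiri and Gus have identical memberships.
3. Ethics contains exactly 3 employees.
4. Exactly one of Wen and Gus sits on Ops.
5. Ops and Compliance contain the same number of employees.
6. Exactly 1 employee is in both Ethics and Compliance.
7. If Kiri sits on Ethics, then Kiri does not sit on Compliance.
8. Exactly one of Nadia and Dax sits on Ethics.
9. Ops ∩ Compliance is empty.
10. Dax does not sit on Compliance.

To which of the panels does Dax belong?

From (10): Dax ∉ Compliance.
Suppose Dax ∈ Ops: no assignment then satisfies all the clues, so Dax ∉ Ops.

Dax: none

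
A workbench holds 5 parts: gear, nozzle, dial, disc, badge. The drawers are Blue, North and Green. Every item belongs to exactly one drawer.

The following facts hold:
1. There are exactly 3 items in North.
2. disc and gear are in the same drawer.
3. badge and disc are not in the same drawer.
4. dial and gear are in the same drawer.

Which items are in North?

North = {dial, disc, gear}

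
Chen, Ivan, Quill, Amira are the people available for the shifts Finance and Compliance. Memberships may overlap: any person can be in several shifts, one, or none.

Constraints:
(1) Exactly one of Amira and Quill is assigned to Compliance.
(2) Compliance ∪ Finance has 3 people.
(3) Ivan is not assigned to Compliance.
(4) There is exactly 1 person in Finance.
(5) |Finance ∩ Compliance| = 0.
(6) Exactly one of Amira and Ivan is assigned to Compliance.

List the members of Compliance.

From (3): Ivan ∉ Compliance.
(6) (exactly one): Amira ∈ Compliance.
(1) (exactly one): Quill ∉ Compliance.
Suppose Chen ∉ Compliance: no assignment then satisfies all the clues, so Chen ∈ Compliance.

Compliance = {Amira, Chen}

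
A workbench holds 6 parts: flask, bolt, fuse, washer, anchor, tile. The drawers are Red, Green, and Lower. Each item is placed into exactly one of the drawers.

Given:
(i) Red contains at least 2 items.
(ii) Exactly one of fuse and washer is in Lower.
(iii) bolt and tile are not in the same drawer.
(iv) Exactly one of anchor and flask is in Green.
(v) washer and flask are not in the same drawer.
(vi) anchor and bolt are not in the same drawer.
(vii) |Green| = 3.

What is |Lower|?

1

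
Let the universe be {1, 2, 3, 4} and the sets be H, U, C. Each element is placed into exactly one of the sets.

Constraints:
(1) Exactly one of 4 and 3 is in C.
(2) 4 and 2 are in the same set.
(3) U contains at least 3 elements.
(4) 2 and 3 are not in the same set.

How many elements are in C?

1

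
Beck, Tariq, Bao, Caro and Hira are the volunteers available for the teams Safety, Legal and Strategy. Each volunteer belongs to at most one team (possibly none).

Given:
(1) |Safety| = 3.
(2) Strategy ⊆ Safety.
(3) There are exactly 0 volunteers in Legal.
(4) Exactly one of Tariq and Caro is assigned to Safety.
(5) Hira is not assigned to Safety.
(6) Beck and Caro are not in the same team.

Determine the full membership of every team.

Safety = {Bao, Beck, Tariq}; Legal = {}; Strategy = {}

From (5): Hira ∉ Safety.
(2) contrapositive: Hira ∉ Strategy.
(3): Legal already has 0, so the rest are out.
Suppose Beck ∉ Safety: no assignment then satisfies all the clues, so Beck ∈ Safety.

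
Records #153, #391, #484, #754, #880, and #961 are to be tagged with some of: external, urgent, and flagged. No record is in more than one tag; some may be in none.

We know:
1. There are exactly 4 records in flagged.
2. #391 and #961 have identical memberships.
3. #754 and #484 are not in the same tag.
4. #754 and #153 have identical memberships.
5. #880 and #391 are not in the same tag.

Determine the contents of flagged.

flagged = {#153, #391, #754, #961}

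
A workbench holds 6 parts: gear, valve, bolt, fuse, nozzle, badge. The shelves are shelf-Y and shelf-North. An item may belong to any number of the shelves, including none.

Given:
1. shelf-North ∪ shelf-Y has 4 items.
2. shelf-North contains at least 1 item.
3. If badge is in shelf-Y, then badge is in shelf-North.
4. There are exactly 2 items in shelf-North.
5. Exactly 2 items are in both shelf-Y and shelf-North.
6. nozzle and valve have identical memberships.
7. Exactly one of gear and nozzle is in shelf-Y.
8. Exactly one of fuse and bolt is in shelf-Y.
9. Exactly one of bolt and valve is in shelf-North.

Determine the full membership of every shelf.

shelf-Y = {badge, bolt, nozzle, valve}; shelf-North = {badge, bolt}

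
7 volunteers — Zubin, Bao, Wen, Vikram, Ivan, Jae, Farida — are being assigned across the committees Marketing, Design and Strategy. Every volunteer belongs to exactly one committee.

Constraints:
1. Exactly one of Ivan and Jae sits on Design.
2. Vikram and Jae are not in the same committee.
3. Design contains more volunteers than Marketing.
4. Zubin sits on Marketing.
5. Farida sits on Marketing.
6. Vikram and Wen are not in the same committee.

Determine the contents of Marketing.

Marketing = {Farida, Zubin}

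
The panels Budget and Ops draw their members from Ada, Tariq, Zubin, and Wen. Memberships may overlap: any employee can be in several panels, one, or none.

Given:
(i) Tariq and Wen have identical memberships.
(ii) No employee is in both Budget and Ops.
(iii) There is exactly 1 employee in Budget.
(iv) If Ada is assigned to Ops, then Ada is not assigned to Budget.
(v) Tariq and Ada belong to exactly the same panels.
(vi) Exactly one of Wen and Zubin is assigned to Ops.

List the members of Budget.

Budget = {Zubin}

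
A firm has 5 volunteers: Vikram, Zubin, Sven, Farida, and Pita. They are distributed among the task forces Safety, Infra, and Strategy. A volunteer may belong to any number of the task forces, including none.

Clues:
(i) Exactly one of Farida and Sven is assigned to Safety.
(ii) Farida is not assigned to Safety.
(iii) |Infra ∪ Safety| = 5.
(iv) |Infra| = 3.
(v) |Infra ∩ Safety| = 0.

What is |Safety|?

From (ii): Farida ∉ Safety.
(i) (exactly one): Sven ∈ Safety.
Suppose Sven ∈ Infra: no assignment then satisfies all the clues, so Sven ∉ Infra.

2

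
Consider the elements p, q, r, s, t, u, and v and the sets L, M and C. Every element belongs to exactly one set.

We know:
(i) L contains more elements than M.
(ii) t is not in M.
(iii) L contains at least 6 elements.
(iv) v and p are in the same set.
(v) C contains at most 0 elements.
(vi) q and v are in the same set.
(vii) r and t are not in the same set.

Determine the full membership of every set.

From (ii): t ∉ M.
(v): C already has 0, so the rest are out.
Only one set left: t ∈ L.
(vii): r ∉ L.
Only one set left: r ∈ M.
(iii): only 6 candidates remain for L, so all are in.

L = {p, q, s, t, u, v}; M = {r}; C = {}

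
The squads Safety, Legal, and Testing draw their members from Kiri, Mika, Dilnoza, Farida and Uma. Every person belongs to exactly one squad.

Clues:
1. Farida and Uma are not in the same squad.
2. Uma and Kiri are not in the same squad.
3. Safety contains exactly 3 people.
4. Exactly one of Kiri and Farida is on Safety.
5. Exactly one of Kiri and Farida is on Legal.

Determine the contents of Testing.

Testing = {Uma}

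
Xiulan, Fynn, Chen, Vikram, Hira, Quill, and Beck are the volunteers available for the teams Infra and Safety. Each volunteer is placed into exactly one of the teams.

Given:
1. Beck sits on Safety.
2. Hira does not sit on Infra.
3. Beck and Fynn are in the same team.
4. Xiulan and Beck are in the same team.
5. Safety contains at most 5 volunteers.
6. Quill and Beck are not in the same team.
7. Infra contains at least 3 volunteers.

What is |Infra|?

From (1): Beck ∈ Safety.
From (2): Hira ∉ Infra.
(3): Fynn matches Beck: Fynn ∉ Infra.
(3): Fynn matches Beck: Fynn ∈ Safety.
(4): Xiulan matches Beck: Xiulan ∉ Infra.
(4): Xiulan matches Beck: Xiulan ∈ Safety.
(6): Quill ∉ Safety.
(7): only 3 candidates remain for Infra, so all are in.
Only one team left: Hira ∈ Safety.

3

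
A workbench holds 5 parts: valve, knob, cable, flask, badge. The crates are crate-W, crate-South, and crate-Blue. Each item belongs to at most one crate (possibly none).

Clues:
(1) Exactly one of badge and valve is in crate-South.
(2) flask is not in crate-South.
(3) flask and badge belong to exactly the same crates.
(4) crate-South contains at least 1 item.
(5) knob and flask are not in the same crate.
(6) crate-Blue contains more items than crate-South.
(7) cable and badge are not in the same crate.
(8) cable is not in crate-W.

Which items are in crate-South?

crate-South = {valve}

From (2): flask ∉ crate-South.
From (8): cable ∉ crate-W.
(3): badge matches flask: badge ∉ crate-South.
(1) (exactly one): valve ∈ crate-South.
Suppose knob ∈ crate-South: no assignment then satisfies all the clues, so knob ∉ crate-South.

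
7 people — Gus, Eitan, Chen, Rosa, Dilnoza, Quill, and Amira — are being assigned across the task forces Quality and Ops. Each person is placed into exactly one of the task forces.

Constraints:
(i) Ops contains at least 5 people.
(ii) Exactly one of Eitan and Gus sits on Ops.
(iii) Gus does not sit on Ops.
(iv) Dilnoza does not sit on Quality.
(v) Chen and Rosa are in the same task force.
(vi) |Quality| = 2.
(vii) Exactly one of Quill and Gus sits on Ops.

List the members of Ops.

Ops = {Chen, Dilnoza, Eitan, Quill, Rosa}

From (iii): Gus ∉ Ops.
From (iv): Dilnoza ∉ Quality.
(ii) (exactly one): Eitan ∈ Ops.
(vii) (exactly one): Quill ∈ Ops.
Only one task force left: Gus ∈ Quality.
Only one task force left: Dilnoza ∈ Ops.
Suppose Chen ∉ Ops: no assignment then satisfies all the clues, so Chen ∈ Ops.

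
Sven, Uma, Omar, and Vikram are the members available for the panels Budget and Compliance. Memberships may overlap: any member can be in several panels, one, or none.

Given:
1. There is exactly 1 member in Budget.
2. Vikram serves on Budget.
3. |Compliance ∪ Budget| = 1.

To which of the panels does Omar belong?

From (2): Vikram ∈ Budget.
(1): Budget already has 1, so the rest are out.
Suppose Omar ∈ Compliance: no assignment then satisfies all the clues, so Omar ∉ Compliance.

Omar: none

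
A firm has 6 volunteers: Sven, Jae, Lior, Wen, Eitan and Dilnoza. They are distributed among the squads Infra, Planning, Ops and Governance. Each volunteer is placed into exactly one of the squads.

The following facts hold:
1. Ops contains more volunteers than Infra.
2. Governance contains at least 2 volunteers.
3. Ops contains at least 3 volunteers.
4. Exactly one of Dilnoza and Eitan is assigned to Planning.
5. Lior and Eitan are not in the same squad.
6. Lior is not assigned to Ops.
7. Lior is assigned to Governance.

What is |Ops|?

3

From (6): Lior ∉ Ops.
From (7): Lior ∈ Governance.
(5): Eitan ∉ Governance.
Suppose Sven ∈ Infra: no assignment then satisfies all the clues, so Sven ∉ Infra.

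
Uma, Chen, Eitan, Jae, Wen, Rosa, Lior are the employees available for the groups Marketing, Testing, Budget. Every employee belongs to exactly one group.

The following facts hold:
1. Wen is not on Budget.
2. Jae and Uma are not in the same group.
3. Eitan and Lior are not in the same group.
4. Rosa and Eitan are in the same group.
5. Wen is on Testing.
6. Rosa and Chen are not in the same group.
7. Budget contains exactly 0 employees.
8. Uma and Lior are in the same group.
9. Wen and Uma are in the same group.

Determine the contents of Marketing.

Marketing = {Eitan, Jae, Rosa}

From (1): Wen ∉ Budget.
From (5): Wen ∈ Testing.
(7): Budget already has 0, so the rest are out.
(9): Uma matches Wen: Uma ∉ Marketing.
(9): Uma matches Wen: Uma ∈ Testing.
(2): Jae ∉ Testing.
(8): Lior matches Uma: Lior ∉ Marketing.
(8): Lior matches Uma: Lior ∈ Testing.
Only one group left: Jae ∈ Marketing.
(3): Eitan ∉ Testing.
(4): Rosa matches Eitan: Rosa ∉ Testing.
Only one group left: Chen ∈ Testing.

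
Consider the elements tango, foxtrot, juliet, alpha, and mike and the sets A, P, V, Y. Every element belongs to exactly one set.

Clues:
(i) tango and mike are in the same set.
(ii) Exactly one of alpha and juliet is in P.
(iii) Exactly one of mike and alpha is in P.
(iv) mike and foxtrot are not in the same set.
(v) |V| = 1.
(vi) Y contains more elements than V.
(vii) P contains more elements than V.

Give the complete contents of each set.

A = {}; P = {alpha, foxtrot}; V = {juliet}; Y = {mike, tango}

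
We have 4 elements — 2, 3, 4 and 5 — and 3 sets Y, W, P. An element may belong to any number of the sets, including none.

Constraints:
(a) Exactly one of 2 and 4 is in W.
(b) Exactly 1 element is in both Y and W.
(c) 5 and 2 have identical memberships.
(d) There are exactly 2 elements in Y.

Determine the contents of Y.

Y = {3, 4}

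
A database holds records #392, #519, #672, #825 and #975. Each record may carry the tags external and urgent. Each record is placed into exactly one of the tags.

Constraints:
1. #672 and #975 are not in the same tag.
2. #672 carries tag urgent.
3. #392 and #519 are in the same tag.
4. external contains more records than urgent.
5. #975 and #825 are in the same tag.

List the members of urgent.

urgent = {#672}

From (2): #672 ∈ urgent.
(1): #975 ∉ urgent.
(5): #825 matches #975: #825 ∉ urgent.
Only one tag left: #825 ∈ external.
Only one tag left: #975 ∈ external.
Suppose #392 ∈ urgent: no assignment then satisfies all the clues, so #392 ∉ urgent.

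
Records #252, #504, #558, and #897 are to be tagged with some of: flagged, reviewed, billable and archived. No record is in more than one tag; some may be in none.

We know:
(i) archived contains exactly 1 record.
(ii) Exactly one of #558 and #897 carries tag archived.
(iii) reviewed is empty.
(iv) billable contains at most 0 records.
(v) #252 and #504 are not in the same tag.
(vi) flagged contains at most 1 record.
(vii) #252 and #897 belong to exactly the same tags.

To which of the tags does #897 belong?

#897: none

(iii): reviewed already has 0, so the rest are out.
(iv): billable already has 0, so the rest are out.
Suppose #897 ∈ flagged: no assignment then satisfies all the clues, so #897 ∉ flagged.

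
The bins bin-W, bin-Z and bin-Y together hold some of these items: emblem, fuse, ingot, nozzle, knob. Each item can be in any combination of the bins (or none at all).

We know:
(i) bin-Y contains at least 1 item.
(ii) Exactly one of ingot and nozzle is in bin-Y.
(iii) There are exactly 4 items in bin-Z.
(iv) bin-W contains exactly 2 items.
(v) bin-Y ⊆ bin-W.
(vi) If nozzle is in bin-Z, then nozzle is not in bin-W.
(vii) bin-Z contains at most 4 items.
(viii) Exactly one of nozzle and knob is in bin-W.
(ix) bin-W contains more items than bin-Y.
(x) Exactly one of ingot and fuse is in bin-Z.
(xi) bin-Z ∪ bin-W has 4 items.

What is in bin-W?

bin-W = {ingot, knob}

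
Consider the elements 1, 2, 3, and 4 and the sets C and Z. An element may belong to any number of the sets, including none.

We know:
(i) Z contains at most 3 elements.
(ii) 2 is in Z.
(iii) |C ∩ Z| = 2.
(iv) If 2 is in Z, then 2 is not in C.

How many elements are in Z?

3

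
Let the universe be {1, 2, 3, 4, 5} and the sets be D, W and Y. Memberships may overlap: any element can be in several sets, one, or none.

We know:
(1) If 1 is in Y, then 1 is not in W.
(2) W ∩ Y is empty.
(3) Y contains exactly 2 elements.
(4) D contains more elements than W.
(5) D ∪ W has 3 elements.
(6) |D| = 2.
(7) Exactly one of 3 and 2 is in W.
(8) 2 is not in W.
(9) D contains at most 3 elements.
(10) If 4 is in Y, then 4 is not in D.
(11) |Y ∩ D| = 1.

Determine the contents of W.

W = {3}

From (8): 2 ∉ W.
(7) (exactly one): 3 ∈ W.
(2) (disjoint): 3 ∉ Y.
Suppose 1 ∈ W: no assignment then satisfies all the clues, so 1 ∉ W.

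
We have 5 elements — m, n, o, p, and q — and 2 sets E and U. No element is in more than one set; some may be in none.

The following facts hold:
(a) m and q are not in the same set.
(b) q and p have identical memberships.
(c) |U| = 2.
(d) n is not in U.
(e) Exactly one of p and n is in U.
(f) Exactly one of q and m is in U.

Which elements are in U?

U = {p, q}

From (d): n ∉ U.
(e) (exactly one): p ∈ U.
(b): q matches p: q ∉ E.
(b): q matches p: q ∈ U.
(c): U already has 2, so the rest are out.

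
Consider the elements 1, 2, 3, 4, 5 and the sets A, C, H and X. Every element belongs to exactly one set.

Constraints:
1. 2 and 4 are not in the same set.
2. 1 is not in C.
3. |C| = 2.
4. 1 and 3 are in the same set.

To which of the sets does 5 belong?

From (2): 1 ∉ C.
(4): 3 matches 1: 3 ∉ C.
Suppose 5 ∈ A: no assignment then satisfies all the clues, so 5 ∉ A.

5: C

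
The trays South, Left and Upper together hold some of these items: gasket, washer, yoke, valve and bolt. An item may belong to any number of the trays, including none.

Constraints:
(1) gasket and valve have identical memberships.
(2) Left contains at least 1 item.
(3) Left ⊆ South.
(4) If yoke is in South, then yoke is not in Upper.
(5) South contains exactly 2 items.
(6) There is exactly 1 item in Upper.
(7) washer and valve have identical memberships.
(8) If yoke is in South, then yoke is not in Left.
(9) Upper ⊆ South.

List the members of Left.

Left = {bolt}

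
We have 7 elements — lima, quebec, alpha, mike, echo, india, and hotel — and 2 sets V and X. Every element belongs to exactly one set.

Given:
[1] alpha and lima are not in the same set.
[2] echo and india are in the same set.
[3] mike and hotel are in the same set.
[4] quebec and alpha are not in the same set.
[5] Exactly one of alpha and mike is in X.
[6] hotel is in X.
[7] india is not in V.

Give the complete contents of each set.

V = {alpha}; X = {echo, hotel, india, lima, mike, quebec}

From (6): hotel ∈ X.
From (7): india ∉ V.
(2): echo matches india: echo ∉ V.
(3): mike matches hotel: mike ∉ V.
(3): mike matches hotel: mike ∈ X.
(5) (exactly one): alpha ∉ X.
Only one set left: alpha ∈ V.
Only one set left: echo ∈ X.
Only one set left: india ∈ X.
(1): lima ∉ V.
(4): quebec ∉ V.
Only one set left: quebec ∈ X.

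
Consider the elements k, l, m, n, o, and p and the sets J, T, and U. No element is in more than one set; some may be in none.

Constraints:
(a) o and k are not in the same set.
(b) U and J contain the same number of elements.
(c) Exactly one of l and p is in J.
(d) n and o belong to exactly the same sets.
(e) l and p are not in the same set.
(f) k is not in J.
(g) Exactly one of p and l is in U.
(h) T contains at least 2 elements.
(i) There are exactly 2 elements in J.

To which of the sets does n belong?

n: T

From (f): k ∉ J.
Suppose n ∈ J: no assignment then satisfies all the clues, so n ∉ J.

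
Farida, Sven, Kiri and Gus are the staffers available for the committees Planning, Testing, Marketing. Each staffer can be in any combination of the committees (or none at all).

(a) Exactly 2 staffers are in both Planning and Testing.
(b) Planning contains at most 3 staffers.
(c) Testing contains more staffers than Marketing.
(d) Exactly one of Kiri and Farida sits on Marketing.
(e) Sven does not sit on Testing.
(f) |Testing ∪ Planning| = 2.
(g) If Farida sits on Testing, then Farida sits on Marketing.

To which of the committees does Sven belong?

Sven: none

From (e): Sven ∉ Testing.
Suppose Sven ∈ Planning: no assignment then satisfies all the clues, so Sven ∉ Planning.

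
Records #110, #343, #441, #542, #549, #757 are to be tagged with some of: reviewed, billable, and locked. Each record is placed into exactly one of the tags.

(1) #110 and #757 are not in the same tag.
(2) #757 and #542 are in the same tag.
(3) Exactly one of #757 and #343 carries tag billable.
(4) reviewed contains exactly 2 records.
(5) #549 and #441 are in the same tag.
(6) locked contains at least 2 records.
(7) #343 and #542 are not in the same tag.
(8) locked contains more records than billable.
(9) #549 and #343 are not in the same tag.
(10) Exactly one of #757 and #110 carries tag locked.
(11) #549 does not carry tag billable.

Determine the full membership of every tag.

From (11): #549 ∉ billable.
(5): #441 matches #549: #441 ∉ billable.
Suppose #110 ∈ reviewed: no assignment then satisfies all the clues, so #110 ∉ reviewed.

reviewed = {#542, #757}; billable = {#343}; locked = {#110, #441, #549}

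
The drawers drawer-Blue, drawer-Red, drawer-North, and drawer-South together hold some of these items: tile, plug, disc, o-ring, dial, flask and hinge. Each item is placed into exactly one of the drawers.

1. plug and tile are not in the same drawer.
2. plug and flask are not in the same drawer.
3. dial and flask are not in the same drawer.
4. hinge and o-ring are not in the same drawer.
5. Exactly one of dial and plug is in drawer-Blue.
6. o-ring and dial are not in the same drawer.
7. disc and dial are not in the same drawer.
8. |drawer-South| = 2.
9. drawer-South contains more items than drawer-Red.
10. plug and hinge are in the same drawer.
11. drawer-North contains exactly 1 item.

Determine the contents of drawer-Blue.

drawer-Blue = {disc, hinge, plug}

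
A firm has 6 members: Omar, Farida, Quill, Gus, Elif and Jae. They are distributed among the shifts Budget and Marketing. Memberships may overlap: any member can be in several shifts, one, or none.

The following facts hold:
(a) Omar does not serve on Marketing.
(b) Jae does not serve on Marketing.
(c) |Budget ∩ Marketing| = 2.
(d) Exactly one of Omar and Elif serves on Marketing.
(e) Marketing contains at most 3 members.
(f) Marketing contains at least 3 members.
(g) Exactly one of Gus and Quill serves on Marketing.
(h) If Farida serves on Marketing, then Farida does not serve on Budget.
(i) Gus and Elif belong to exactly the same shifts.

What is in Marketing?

From (a): Omar ∉ Marketing.
From (b): Jae ∉ Marketing.
(d) (exactly one): Elif ∈ Marketing.
(i): Gus matches Elif: Gus ∈ Marketing.
(g) (exactly one): Quill ∉ Marketing.
(f): only 3 candidates remain for Marketing, so all are in.
(h): Farida ∉ Budget.

Marketing = {Elif, Farida, Gus}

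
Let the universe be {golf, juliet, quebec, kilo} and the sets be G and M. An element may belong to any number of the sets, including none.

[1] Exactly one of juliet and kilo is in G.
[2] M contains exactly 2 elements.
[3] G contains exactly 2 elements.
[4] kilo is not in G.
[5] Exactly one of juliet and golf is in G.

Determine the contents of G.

G = {juliet, quebec}

From (4): kilo ∉ G.
(1) (exactly one): juliet ∈ G.
(5) (exactly one): golf ∉ G.
(3): only 2 candidates remain for G, so all are in.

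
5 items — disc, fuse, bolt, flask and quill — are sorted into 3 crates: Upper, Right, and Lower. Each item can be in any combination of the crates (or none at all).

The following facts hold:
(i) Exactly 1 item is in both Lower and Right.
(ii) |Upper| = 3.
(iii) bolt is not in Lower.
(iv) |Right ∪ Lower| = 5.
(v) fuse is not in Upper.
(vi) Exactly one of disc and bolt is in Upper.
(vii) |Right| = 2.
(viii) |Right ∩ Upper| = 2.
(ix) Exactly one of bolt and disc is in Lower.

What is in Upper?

Upper = {bolt, flask, quill}

From (iii): bolt ∉ Lower.
From (v): fuse ∉ Upper.
(ix) (exactly one): disc ∈ Lower.
Suppose disc ∈ Upper: no assignment then satisfies all the clues, so disc ∉ Upper.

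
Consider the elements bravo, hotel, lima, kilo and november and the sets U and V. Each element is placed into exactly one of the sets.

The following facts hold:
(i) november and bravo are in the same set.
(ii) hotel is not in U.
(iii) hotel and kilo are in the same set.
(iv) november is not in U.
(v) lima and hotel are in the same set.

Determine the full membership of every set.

From (ii): hotel ∉ U.
From (iv): november ∉ U.
(i): bravo matches november: bravo ∉ U.
(iii): kilo matches hotel: kilo ∉ U.
(v): lima matches hotel: lima ∉ U.
Only one set left: bravo ∈ V.
Only one set left: hotel ∈ V.
Only one set left: lima ∈ V.
Only one set left: kilo ∈ V.
Only one set left: november ∈ V.

U = {}; V = {bravo, hotel, kilo, lima, november}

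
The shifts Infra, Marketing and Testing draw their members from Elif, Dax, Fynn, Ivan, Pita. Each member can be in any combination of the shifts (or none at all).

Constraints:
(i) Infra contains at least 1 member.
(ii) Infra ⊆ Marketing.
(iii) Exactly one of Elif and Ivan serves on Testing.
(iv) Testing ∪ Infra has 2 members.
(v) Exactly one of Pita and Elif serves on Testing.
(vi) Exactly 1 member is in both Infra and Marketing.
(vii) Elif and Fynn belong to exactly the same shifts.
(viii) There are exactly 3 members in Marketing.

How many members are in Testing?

2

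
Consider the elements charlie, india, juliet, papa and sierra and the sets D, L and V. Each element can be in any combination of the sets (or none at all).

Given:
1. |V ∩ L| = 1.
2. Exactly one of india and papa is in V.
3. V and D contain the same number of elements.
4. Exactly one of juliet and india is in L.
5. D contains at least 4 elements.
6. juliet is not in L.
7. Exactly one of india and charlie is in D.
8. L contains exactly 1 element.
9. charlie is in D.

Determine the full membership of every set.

D = {charlie, juliet, papa, sierra}; L = {india}; V = {charlie, india, juliet, sierra}

From (6): juliet ∉ L.
From (9): charlie ∈ D.
(4) (exactly one): india ∈ L.
(7) (exactly one): india ∉ D.
(8): L already has 1, so the rest are out.
(5): only 4 candidates remain for D, so all are in.
Suppose charlie ∉ V: no assignment then satisfies all the clues, so charlie ∈ V.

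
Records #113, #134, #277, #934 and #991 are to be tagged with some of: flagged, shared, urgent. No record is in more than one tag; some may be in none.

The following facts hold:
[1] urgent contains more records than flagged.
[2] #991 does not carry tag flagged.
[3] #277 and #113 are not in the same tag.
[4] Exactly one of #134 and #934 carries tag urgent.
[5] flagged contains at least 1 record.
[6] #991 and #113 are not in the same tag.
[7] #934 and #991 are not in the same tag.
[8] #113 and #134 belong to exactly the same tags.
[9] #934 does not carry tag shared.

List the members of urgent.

urgent = {#113, #134}

From (2): #991 ∉ flagged.
From (9): #934 ∉ shared.
Suppose #113 ∉ urgent: no assignment then satisfies all the clues, so #113 ∈ urgent.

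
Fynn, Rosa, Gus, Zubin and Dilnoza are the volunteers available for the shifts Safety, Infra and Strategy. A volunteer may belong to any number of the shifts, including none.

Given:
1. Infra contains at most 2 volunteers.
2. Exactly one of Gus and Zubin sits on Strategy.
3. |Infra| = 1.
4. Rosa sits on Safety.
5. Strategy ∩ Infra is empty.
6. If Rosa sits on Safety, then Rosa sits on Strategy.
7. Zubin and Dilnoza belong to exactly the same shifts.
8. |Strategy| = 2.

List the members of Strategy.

From (4): Rosa ∈ Safety.
(6): Rosa ∈ Strategy.
(5) (disjoint): Rosa ∉ Infra.
Suppose Fynn ∈ Strategy: no assignment then satisfies all the clues, so Fynn ∉ Strategy.

Strategy = {Gus, Rosa}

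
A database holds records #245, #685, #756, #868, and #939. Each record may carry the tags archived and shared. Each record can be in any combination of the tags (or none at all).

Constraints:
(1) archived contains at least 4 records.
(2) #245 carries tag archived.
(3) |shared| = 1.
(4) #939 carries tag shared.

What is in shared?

shared = {#939}

From (2): #245 ∈ archived.
From (4): #939 ∈ shared.
(3): shared already has 1, so the rest are out.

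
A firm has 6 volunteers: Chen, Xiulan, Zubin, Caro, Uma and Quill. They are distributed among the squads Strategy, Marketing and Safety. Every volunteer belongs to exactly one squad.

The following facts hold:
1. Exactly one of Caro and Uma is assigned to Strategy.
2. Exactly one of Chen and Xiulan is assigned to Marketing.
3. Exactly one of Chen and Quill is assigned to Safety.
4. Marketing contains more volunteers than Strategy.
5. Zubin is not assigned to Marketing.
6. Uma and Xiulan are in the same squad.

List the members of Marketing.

Marketing = {Quill, Uma, Xiulan}

From (5): Zubin ∉ Marketing.
Suppose Chen ∈ Marketing: no assignment then satisfies all the clues, so Chen ∉ Marketing.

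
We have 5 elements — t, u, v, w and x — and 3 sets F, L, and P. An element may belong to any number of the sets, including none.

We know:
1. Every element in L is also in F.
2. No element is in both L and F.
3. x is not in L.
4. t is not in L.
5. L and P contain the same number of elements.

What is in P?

P = {}

From (3): x ∉ L.
From (4): t ∉ L.
Suppose t ∈ P: no assignment then satisfies all the clues, so t ∉ P.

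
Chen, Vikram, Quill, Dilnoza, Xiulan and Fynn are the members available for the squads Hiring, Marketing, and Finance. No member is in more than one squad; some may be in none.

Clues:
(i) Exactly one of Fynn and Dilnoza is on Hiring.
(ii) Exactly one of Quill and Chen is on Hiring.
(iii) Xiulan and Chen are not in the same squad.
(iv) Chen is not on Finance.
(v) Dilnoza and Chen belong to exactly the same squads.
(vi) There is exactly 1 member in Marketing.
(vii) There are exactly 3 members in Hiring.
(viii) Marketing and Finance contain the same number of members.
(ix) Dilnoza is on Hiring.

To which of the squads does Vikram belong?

From (iv): Chen ∉ Finance.
From (ix): Dilnoza ∈ Hiring.
(i) (exactly one): Fynn ∉ Hiring.
(v): Chen matches Dilnoza: Chen ∈ Hiring.
(ii) (exactly one): Quill ∉ Hiring.
(iii): Xiulan ∉ Hiring.
(vii): only 3 candidates remain for Hiring, so all are in.

Vikram: Hiring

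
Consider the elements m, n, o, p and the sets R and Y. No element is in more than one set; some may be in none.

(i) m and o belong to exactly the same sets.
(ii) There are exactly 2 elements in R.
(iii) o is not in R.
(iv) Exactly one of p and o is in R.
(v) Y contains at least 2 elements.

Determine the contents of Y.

Y = {m, o}

From (iii): o ∉ R.
(i): m matches o: m ∉ R.
(ii): only 2 candidates remain for R, so all are in.
(v): only 2 candidates remain for Y, so all are in.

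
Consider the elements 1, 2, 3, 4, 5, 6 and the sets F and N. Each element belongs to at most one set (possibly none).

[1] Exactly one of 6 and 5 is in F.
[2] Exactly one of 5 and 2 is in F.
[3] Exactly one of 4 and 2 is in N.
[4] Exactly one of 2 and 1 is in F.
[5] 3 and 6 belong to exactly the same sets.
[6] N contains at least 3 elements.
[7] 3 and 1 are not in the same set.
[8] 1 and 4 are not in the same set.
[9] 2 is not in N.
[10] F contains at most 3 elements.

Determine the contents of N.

N = {3, 4, 6}

From (9): 2 ∉ N.
(3) (exactly one): 4 ∈ N.
(8): 1 ∉ N.
Suppose 3 ∉ N: no assignment then satisfies all the clues, so 3 ∈ N.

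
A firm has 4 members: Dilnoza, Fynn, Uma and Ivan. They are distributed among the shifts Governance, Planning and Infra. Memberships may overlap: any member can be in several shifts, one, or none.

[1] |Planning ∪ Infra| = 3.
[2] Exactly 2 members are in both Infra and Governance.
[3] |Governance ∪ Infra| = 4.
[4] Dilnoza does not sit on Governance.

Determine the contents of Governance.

Governance = {Fynn, Ivan, Uma}

From (4): Dilnoza ∉ Governance.
Suppose Fynn ∉ Governance: no assignment then satisfies all the clues, so Fynn ∈ Governance.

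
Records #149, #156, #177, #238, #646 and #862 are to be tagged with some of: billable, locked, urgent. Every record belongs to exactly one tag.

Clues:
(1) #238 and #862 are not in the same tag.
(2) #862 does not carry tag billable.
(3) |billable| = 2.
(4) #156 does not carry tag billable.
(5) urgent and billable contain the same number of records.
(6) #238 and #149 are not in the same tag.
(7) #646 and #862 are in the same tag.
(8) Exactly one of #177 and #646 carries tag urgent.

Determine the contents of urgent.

From (2): #862 ∉ billable.
From (4): #156 ∉ billable.
(7): #646 matches #862: #646 ∉ billable.
Suppose #149 ∈ urgent: no assignment then satisfies all the clues, so #149 ∉ urgent.

urgent = {#646, #862}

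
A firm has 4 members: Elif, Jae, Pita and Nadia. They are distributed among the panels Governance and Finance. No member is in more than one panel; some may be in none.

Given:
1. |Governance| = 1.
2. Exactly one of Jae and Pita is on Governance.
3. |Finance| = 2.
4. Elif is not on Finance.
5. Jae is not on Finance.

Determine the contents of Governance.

From (4): Elif ∉ Finance.
From (5): Jae ∉ Finance.
(3): only 2 candidates remain for Finance, so all are in.
(2) (exactly one): Jae ∈ Governance.
(1): Governance already has 1, so the rest are out.

Governance = {Jae}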